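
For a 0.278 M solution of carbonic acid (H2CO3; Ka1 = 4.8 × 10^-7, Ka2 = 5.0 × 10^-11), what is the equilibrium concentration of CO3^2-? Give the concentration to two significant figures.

5.0 × 10^-11 M

First ionization gives [H+] ≈ [HCO3-] = 3.65 × 10^-4 M.
Second step: Ka2 = [H+][CO3^2-]/[HCO3-] ≈ [CO3^2-] (since [H+] ≈ [HCO3-]).
So [CO3^2-] ≈ Ka2.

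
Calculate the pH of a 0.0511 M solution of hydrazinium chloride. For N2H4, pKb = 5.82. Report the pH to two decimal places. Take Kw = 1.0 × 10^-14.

pH = 4.74

N2H5+ is the conjugate acid of the weak base N2H4.
Kb = 10^(−5.82) = 1.51 × 10^-6
Ka = Kw/Kb = 1.0×10^-14 / 1.51 × 10^-6 = 6.62 × 10^-9
From the ICE table, Ka = [H+]²/(0.0511 − [H+]) = 6.62 × 10^-9.
Neglecting [H+] in the denominator: [H+] = √(6.62 × 10^-9 × 0.0511) = 1.84 × 10^-5 M
Check: 0.036% ionized — well under 5%, approximation valid.
pH = −log[H+] = −log(1.84 × 10^-5) = 4.74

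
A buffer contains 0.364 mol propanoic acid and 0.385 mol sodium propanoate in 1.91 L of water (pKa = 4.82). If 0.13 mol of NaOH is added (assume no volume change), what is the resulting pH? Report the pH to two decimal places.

OH- converts CH3CH2COOH to CH3CH2COO-: CH3CH2COOH → 0.234 mol, CH3CH2COO- → 0.515 mol.
pH = pKa + log([A⁻]/[HA]) = 4.82 + log(0.515/0.234) = 4.82 +0.343

pH = 5.16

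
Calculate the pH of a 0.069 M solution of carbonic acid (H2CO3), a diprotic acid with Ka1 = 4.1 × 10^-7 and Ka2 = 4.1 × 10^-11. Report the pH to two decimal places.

pH = 3.77

Ka1 ≫ Ka2, so treat the first dissociation as the only significant source of H+.
Ka1 = x²/(0.069 − x) = 4.1 × 10^-7
x ≈ √(4.1 × 10^-7 × 0.069) = 1.68 × 10^-4 M
pH = −log(1.68 × 10^-4) = 3.77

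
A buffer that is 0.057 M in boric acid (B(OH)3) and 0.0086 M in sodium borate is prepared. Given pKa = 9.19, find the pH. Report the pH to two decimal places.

pH = pKa + log([A⁻]/[HA]) = 9.19 + log(0.0086/0.057)
pH = 9.19 + (-0.821) = 8.37

pH = 8.37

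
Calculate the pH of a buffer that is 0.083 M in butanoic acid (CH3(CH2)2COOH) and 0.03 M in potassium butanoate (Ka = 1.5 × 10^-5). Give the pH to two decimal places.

pKa = −log(1.5 × 10^-5) = 4.824
Henderson–Hasselbalch: pH = pKa + log([CH3(CH2)2COO-]/[CH3(CH2)2COOH]) = 4.824 + log(0.03/0.083)
pH = 4.824 + (-0.442) = 4.38

pH = 4.38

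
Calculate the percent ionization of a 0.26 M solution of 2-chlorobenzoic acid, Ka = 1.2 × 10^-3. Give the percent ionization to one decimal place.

ClC6H4COOH ⇌ ClC6H4COO- + H+; let x = [H+] at equilibrium.
Ka = x²/(C₀ − x); solving the quadratic gives x = 1.71 × 10^-2 M.
Fraction ionized = 1.71 × 10^-2 / 0.26 = 0.0658 → 6.6%

6.6%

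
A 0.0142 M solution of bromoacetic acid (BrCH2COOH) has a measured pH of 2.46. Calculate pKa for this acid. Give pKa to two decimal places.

[H+] = 10^(-2.46) = 3.47 × 10^-3 M
At equilibrium [HA] = 0.0142 − 3.47 × 10^-3 = 1.07 × 10^-2 M
Ka = [H+][A-]/[HA] = (3.47 × 10^-3)² / 1.07 × 10^-2 = 1.13 × 10^-3
pKa = -log(1.13 × 10^-3) = 2.95

pKa = 2.95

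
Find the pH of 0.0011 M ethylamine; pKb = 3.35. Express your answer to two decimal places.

C2H5NH2 + H2O ⇌ C2H5NH3+ + OH-
Kb = 10^(−3.35) = 4.47 × 10^-4
Let x = [OH-] at equilibrium. Kb = x²/(0.0011 − x).
Here C₀/Kb ≈ 2.46, so the small-x approximation fails. Use the quadratic:
x = [−0.000447 + √(0.000447² + 1.97e-06)]/2 = 5.12 × 10^-4 M
pOH = −log(5.12 × 10^-4) = 3.29; pH = 14.00 − 3.29 = 10.71

pH = 10.71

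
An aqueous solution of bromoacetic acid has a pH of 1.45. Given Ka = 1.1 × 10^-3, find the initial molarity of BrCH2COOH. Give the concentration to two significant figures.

C₀ = 1.2 M

[H+] = 10^(-1.45) = 3.55 × 10^-2 M = x
Ka = x²/(C₀ − x) ⇒ C₀ = x + x²/Ka
C₀ = 3.55 × 10^-2 + (3.55 × 10^-2)²/(1.1 × 10^-3) = 1.18 M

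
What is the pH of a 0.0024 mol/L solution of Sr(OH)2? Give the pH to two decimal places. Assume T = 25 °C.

pH = 11.68

Sr(OH)2 is a strong base (each formula unit releases 2 OH-); [OH-] = 0.0048 M.
pOH = -log(0.0048) = 2.32
pH = 14.00 - 2.32 = 11.68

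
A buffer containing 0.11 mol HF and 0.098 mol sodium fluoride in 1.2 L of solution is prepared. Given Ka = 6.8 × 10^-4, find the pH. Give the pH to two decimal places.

pH = 3.12

pKa = −log(6.8 × 10^-4) = 3.167
Henderson–Hasselbalch: pH = pKa + log([F-]/[HF]) = 3.167 + log(0.098/0.11)
pH = 3.167 + (-0.050) = 3.12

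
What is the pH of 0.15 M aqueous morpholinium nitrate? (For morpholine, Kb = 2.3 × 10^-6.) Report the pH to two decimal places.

C4H8ONH2+ is the conjugate acid of the weak base C4H8ONH.
Ka = Kw/Kb = 1.0×10^-14 / 2.3 × 10^-6 = 4.35 × 10^-9
Ka = x²/(0.15 − x) = 4.35 × 10^-9
Since Ka ≪ C₀, x ≈ √(Ka·C₀) = 2.55 × 10^-5 M.
(x/C₀ = 0.017% < 5%, so the approximation holds.)
pH = −log(2.55 × 10^-5) = 4.59

pH = 4.59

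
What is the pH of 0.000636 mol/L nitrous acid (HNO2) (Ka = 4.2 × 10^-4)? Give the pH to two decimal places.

HNO2 ⇌ NO2- + H+
Ka = [H+]²/(0.000636 − [H+]) = 4.2 × 10^-4
[H+] is not negligible relative to C₀; solve [H+]² + 0.00042·[H+] − 2.67e-07 = 0.
[H+] = [−0.00042 + √(0.00042² + 1.07e-06)]/2 = 3.48 × 10^-4 M
pH = −log(3.48 × 10^-4) = 3.46

pH = 3.46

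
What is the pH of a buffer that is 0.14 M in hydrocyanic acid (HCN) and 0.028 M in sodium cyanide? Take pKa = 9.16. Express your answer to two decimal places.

pH = 8.46

Henderson–Hasselbalch: pH = pKa + log([CN-]/[HCN]) = 9.16 + log(0.028/0.14)
pH = 9.16 + (-0.699) = 8.46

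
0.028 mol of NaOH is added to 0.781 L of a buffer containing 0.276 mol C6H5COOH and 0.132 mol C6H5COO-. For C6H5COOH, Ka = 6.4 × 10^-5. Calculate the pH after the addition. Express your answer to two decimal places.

pH = 4.00

OH- converts C6H5COOH to C6H5COO-: C6H5COOH → 0.248 mol, C6H5COO- → 0.16 mol.
pKa = −log(6.4 × 10^-5) = 4.194
pH = pKa + log(n_C6H5COO-/n_C6H5COOH) = 4.194 + log(0.16/0.248) = 4.194 + (-0.190)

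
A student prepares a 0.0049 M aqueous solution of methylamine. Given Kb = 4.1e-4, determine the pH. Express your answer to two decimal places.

pH = 11.09

CH3NH2 + H2O ⇌ CH3NH3+ + OH-
Kb = [OH-]²/(0.0049 − [OH-]) = 4.1 × 10^-4
[OH-] is not negligible relative to C₀; solve [OH-]² + 0.00041·[OH-] − 2.01e-06 = 0.
[OH-] = [−0.00041 + √(0.00041² + 8.04e-06)]/2 = 1.23 × 10^-3 M
pOH = −log(1.23 × 10^-3) = 2.91; pH = 14.00 − 2.91 = 11.09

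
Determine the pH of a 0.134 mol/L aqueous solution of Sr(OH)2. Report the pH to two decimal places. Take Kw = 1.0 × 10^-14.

Sr(OH)2 is a strong base (each formula unit releases 2 OH-); [OH-] = 0.268 M.
pOH = -log(0.268) = 0.57
pH = 14.00 - 0.57 = 13.43

pH = 13.43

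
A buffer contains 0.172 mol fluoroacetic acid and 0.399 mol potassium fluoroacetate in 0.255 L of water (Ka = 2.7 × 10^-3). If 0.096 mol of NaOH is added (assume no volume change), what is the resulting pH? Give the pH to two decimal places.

OH- converts FCH2COOH to FCH2COO-: FCH2COOH → 0.076 mol, FCH2COO- → 0.495 mol.
pKa = −log(2.7 × 10^-3) = 2.569
pH = pKa + log(n_FCH2COO-/n_FCH2COOH) = 2.569 + log(0.495/0.076) = 2.569 + (+0.814)

pH = 3.38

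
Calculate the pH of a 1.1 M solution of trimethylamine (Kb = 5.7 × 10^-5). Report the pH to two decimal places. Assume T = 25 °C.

(CH3)3N + H2O ⇌ (CH3)3NH+ + OH-
From the ICE table, Kb = x²/(1.1 − x) = 5.7 × 10^-5.
Neglecting x in the denominator: x = √(5.7 × 10^-5 × 1.1) = 7.92 × 10^-3 M
pOH = −log(7.92 × 10^-3) = 2.10; pH = 14.00 − 2.10 = 11.90

pH = 11.90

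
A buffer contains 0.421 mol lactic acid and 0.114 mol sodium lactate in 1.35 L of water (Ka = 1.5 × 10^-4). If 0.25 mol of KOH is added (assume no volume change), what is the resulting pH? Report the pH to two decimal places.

OH- converts CH3CH(OH)COOH to CH3CH(OH)COO-: CH3CH(OH)COOH → 0.171 mol, CH3CH(OH)COO- → 0.364 mol.
pKa = −log(1.5 × 10^-4) = 3.824
Henderson–Hasselbalch with mole ratio 0.364/0.171: pH = 3.824 + (+0.328)

pH = 4.15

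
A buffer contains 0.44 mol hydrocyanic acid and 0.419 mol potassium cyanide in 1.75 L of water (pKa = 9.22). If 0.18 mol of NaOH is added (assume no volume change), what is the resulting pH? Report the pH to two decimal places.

After neutralization: n(HCN) = 0.26 mol, n(CN-) = 0.599 mol.
pH = pKa + log(n_CN-/n_HCN) = 9.22 + log(0.599/0.26) = 9.22 + (+0.362)

pH = 9.58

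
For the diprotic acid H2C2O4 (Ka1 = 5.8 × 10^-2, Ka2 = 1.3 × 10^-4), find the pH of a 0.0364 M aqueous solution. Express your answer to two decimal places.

pH = 1.60

Since Ka1 ≫ Ka2, the first ionization dominates [H+].
Ka1 = x²/(0.0364 − x) = 5.8 × 10^-2
Solving the quadratic: x = (−Ka1 + √(Ka1² + 4·Ka1·C₀))/2 = 2.53 × 10^-2 M
pH = −log(2.53 × 10^-2) = 1.60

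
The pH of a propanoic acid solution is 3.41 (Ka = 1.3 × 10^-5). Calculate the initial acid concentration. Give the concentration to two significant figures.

[H+] = 10^(-3.41) = 3.89 × 10^-4 M = x
Ka = x²/(C₀ − x) ⇒ C₀ = x + x²/Ka
C₀ = 3.89 × 10^-4 + (3.89 × 10^-4)²/(1.3 × 10^-5) = 1.20 × 10^-2 M

C₀ = 1.2 × 10^-2 M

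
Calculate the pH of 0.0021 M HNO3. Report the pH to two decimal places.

pH = 2.68

HNO3 is a strong acid and dissociates completely, so [H+] = 0.0021 M.
pH = -log(0.0021) = 2.68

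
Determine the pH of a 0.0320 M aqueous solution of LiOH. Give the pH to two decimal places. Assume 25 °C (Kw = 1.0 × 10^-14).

LiOH is a strong base; [OH-] = 0.032 M.
pOH = -log(0.032) = 1.49
pH = 14.00 - 1.49 = 12.51

pH = 12.51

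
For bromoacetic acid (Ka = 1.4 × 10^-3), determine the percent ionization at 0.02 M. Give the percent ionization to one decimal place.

23.2%

BrCH2COOH ⇌ BrCH2COO- + H+; let x = [H+] at equilibrium.
Ka = x²/(C₀ − x); solving the quadratic gives x = 4.64 × 10^-3 M.
Fraction ionized = 4.64 × 10^-3 / 0.02 = 0.2320 → 23.2%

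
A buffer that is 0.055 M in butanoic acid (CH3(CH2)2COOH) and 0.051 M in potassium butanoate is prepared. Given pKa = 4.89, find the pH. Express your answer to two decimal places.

pH = 4.86

Henderson–Hasselbalch: pH = pKa + log([CH3(CH2)2COO-]/[CH3(CH2)2COOH]) = 4.89 + log(0.051/0.055)
pH = 4.89 + (-0.033) = 4.86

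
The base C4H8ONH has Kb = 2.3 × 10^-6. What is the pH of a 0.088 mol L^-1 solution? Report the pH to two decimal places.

C4H8ONH + H2O ⇌ C4H8ONH2+ + OH-
Kb = [OH-]²/(0.088 − [OH-]) = 2.3 × 10^-6
Since Kb ≪ C₀, [OH-] ≈ √(Kb·C₀) = 4.50 × 10^-4 M.
([OH-]/C₀ = 0.51% < 5%, so the approximation holds.)
pOH = 3.35, so pH = 14.00 − pOH = 10.65

pH = 10.65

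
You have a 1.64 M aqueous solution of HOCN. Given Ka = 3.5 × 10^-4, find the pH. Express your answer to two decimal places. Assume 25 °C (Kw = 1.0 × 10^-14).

pH = 1.62

HOCN ⇌ OCN- + H+
Ka = x²/(1.64 − x) = 3.5 × 10^-4
Since Ka ≪ C₀, x ≈ √(Ka·C₀) = 2.40 × 10^-2 M.
Check: 1.5% ionized — well under 5%, approximation valid.
pH = −log[H+] = −log(2.40 × 10^-2) = 1.62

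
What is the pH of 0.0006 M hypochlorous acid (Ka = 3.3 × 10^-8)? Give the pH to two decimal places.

HOCl ⇌ OCl- + H+
From the ICE table, Ka = [H+]²/(0.0006 − [H+]) = 3.3 × 10^-8.
Neglecting [H+] in the denominator: [H+] = √(3.3 × 10^-8 × 0.0006) = 4.45 × 10^-6 M
([H+]/C₀ = 0.74% < 5%, so the approximation holds.)
pH = −log(4.45 × 10^-6) = 5.35

pH = 5.35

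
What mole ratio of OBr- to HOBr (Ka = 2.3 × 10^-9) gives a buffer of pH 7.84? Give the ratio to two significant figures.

pKa = -log(2.3 × 10^-9) = 8.638
pH = pKa + log(r) ⇒ log(r) = 7.84 − 8.638 = -0.798
r = [OBr-]/[HOBr] = 10^(-0.798) = 0.159

ratio = 0.16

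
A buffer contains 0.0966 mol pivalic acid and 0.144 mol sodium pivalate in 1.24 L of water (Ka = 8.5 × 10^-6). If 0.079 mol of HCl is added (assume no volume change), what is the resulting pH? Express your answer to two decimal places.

pH = 4.64

After neutralization: n((CH3)3CCOOH) = 0.176 mol, n((CH3)3CCOO-) = 0.065 mol.
pKa = −log(8.5 × 10^-6) = 5.071
Henderson–Hasselbalch with mole ratio 0.065/0.176: pH = 5.071 + (-0.433)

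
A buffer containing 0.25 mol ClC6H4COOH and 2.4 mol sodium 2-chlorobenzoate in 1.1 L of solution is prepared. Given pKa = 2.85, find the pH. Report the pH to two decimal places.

pH = 3.83

Using pH = pKa + log([base]/[acid]) with [base]/[acid] = 2.4/0.25:
pH = 2.85 + (+0.982) = 3.83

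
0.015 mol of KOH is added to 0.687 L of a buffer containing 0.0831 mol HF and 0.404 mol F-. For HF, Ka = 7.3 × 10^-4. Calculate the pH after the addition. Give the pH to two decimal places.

pH = 3.93

After neutralization: n(HF) = 0.0681 mol, n(F-) = 0.419 mol.
pKa = −log(7.3 × 10^-4) = 3.137
pH = pKa + log(n_F-/n_HF) = 3.137 + log(0.419/0.0681) = 3.137 + (+0.789)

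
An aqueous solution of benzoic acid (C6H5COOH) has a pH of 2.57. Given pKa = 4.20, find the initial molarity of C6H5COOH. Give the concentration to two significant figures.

[H+] = 10^(-2.57) = 2.69 × 10^-3 M = x
Ka = 10^(−4.20) = 6.31 × 10^-5
Ka = x²/(C₀ − x) ⇒ C₀ = x + x²/Ka
C₀ = 2.69 × 10^-3 + (2.69 × 10^-3)²/(6.31 × 10^-5) = 1.17 × 10^-1 M

C₀ = 1.2 × 10^-1 M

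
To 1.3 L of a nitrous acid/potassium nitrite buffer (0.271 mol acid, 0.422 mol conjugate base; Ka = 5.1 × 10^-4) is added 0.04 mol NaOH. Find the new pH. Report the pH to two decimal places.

After neutralization: n(HNO2) = 0.231 mol, n(NO2-) = 0.462 mol.
pKa = −log(5.1 × 10^-4) = 3.292
Henderson–Hasselbalch with mole ratio 0.462/0.231: pH = 3.292 + (+0.301)

pH = 3.59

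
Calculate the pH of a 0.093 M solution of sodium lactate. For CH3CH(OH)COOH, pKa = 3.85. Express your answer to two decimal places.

pH = 8.41

CH3CH(OH)COO- is the conjugate base of the weak acid CH3CH(OH)COOH.
Ka = 10^(−3.85) = 1.41 × 10^-4
Kb = Kw/Ka = 1.0×10^-14 / 1.41 × 10^-4 = 7.09 × 10^-11
From the ICE table, Kb = x²/(0.093 − x) = 7.09 × 10^-11.
Neglecting x in the denominator: x = √(7.09 × 10^-11 × 0.093) = 2.57 × 10^-6 M
Check: 0.0028% ionized — well under 5%, approximation valid.
pOH = −log(2.57 × 10^-6) = 5.59; pH = 14.00 − 5.59 = 8.41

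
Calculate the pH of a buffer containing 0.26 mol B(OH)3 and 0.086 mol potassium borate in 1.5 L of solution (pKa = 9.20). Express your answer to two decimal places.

pH = 8.72

Henderson–Hasselbalch: pH = pKa + log([B(OH)4-]/[B(OH)3]) = 9.20 + log(0.086/0.26)
pH = 9.20 + (-0.480) = 8.72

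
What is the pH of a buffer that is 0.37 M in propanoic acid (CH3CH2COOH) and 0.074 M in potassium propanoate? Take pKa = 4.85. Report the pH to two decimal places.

Henderson–Hasselbalch: pH = pKa + log([CH3CH2COO-]/[CH3CH2COOH]) = 4.85 + log(0.074/0.37)
pH = 4.85 + (-0.699) = 4.15

pH = 4.15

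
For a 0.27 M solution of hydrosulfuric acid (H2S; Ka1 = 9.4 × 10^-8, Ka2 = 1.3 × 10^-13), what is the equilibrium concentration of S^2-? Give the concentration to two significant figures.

1.3 × 10^-13 M

First ionization gives [H+] ≈ [HS-] = 1.59 × 10^-4 M.
Second step: Ka2 = [H+][S^2-]/[HS-] ≈ [S^2-] (since [H+] ≈ [HS-]).
So [S^2-] ≈ Ka2.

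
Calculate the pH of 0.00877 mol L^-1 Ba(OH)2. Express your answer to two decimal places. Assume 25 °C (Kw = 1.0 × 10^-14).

Ba(OH)2 is a strong base (each formula unit releases 2 OH-); [OH-] = 0.0175 M.
pOH = -log(0.0175) = 1.76
pH = 14.00 - 1.76 = 12.24

pH = 12.24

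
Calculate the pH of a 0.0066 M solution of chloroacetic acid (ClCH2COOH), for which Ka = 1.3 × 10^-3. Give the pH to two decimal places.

ClCH2COOH ⇌ ClCH2COO- + H+
Ka = x²/(0.0066 − x) = 1.3 × 10^-3
Here C₀/Ka ≈ 5.08, so the small-x approximation fails. Use the quadratic:
x = (−Ka + √(Ka² + 4·Ka·C₀))/2 = 2.35 × 10^-3 M
pH = −log[H+] = −log(2.35 × 10^-3) = 2.63

pH = 2.63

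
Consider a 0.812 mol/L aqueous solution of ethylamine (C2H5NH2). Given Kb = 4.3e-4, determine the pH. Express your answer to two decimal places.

C2H5NH2 + H2O ⇌ C2H5NH3+ + OH-
Let x = [OH-] at equilibrium. Kb = x²/(0.812 − x).
Neglecting x in the denominator: x = √(4.3 × 10^-4 × 0.812) = 1.87 × 10^-2 M
pOH = −log(1.87 × 10^-2) = 1.73; pH = 14.00 − 1.73 = 12.27

pH = 12.27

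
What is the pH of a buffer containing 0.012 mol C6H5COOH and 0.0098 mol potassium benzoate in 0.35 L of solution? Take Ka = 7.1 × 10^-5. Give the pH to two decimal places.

pH = 4.06

pKa = −log(7.1 × 10^-5) = 4.149
pH = pKa + log([A⁻]/[HA]) = 4.149 + log(0.0098/0.012)
pH = 4.149 + (-0.088) = 4.06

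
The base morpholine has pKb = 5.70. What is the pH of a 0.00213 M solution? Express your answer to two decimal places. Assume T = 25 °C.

pH = 9.81

C4H8ONH + H2O ⇌ C4H8ONH2+ + OH-
Kb = 10^(−5.70) = 2.00 × 10^-6
From the ICE table, Kb = [OH-]²/(0.00213 − [OH-]) = 2.00 × 10^-6.
Assume [OH-] ≪ 0.00213: [OH-] ≈ √(2.00 × 10^-6 × 0.00213) = 6.53 × 10^-5 M
pOH = −log(6.53 × 10^-5) = 4.19; pH = 14.00 − 4.19 = 9.81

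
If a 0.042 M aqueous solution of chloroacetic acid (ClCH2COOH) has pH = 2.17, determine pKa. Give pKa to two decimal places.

pKa = 2.89

[H+] = 10^(-2.17) = 6.76 × 10^-3 M
At equilibrium [HA] = 0.042 − 6.76 × 10^-3 = 3.52 × 10^-2 M
Ka = [H+][A-]/[HA] = (6.76 × 10^-3)² / 3.52 × 10^-2 = 1.30 × 10^-3
pKa = -log(1.30 × 10^-3) = 2.89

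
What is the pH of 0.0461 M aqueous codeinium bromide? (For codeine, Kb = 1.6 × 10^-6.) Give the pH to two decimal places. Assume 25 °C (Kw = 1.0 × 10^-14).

C18H22NO3+ is the conjugate acid of the weak base C18H21NO3.
Ka = Kw/Kb = 1.0×10^-14 / 1.6 × 10^-6 = 6.25 × 10^-9
Ka = [H+]²/(0.0461 − [H+]) = 6.25 × 10^-9
Since Ka ≪ C₀, [H+] ≈ √(Ka·C₀) = 1.70 × 10^-5 M.
pH = −log[H+] = −log(1.70 × 10^-5) = 4.77

pH = 4.77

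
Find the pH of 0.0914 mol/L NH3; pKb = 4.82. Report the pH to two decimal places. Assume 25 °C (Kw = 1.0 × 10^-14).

NH3 + H2O ⇌ NH4+ + OH-
Kb = 10^(−4.82) = 1.51 × 10^-5
Kb = [OH-]²/(0.0914 − [OH-]) = 1.51 × 10^-5
Neglecting [OH-] in the denominator: [OH-] = √(1.51 × 10^-5 × 0.0914) = 1.17 × 10^-3 M
Check: 1.3% ionized — well under 5%, approximation valid.
pOH = −log(1.17 × 10^-3) = 2.93; pH = 14.00 − 2.93 = 11.07

pH = 11.07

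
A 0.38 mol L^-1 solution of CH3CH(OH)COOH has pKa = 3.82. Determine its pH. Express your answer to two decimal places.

CH3CH(OH)COOH ⇌ CH3CH(OH)COO- + H+
Ka = 10^(−3.82) = 1.51 × 10^-4
From the ICE table, Ka = [H+]²/(0.38 − [H+]) = 1.51 × 10^-4.
Since Ka ≪ C₀, [H+] ≈ √(Ka·C₀) = 7.57 × 10^-3 M.
([H+]/C₀ = 2% < 5%, so the approximation holds.)
pH = −log[H+] = −log(7.57 × 10^-3) = 2.12

pH = 2.12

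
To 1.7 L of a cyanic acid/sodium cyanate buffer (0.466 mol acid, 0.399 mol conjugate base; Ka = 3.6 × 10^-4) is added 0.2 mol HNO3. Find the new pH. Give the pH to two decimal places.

After neutralization: n(HOCN) = 0.666 mol, n(OCN-) = 0.199 mol.
pKa = −log(3.6 × 10^-4) = 3.444
pH = pKa + log(n_OCN-/n_HOCN) = 3.444 + log(0.199/0.666) = 3.444 + (-0.525)

pH = 2.92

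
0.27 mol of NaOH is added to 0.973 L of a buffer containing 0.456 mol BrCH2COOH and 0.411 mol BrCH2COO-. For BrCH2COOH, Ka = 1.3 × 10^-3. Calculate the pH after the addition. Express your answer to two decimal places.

pH = 3.45

OH- converts BrCH2COOH to BrCH2COO-: BrCH2COOH → 0.186 mol, BrCH2COO- → 0.681 mol.
pKa = −log(1.3 × 10^-3) = 2.886
pH = pKa + log([A⁻]/[HA]) = 2.886 + log(0.681/0.186) = 2.886 +0.564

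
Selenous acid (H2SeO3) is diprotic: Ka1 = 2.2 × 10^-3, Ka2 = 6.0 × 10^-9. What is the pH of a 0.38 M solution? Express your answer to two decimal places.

Since Ka1 ≫ Ka2, the first ionization dominates [H+].
Ka1 = x²/(0.38 − x) = 2.2 × 10^-3
Solving the quadratic: x = (−Ka1 + √(Ka1² + 4·Ka1·C₀))/2 = 2.78 × 10^-2 M
pH = −log(2.78 × 10^-2) = 1.56

pH = 1.56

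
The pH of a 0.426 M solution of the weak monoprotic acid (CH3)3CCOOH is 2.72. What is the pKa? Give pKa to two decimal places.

[H+] = 10^(-2.72) = 1.91 × 10^-3 M
At equilibrium [HA] = 0.426 − 1.91 × 10^-3 = 4.24 × 10^-1 M
Ka = [H+][A-]/[HA] = (1.91 × 10^-3)² / 4.24 × 10^-1 = 8.60 × 10^-6
pKa = -log(8.60 × 10^-6) = 5.07

pKa = 5.07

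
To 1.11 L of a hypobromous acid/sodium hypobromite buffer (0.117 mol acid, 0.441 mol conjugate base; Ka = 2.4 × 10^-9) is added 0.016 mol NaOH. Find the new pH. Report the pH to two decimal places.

pH = 9.28

OH- converts HOBr to OBr-: HOBr → 0.101 mol, OBr- → 0.457 mol.
pKa = −log(2.4 × 10^-9) = 8.620
Henderson–Hasselbalch with mole ratio 0.457/0.101: pH = 8.620 + (+0.656)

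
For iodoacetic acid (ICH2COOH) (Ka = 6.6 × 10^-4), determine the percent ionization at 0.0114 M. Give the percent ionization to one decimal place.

21.3%

ICH2COOH ⇌ ICH2COO- + H+; let x = [H+] at equilibrium.
Ka = x²/(C₀ − x); solving the quadratic gives x = 2.43 × 10^-3 M.
% ionization = x/C₀ × 100% = 2.43 × 10^-3/0.0114 × 100% = 21.3%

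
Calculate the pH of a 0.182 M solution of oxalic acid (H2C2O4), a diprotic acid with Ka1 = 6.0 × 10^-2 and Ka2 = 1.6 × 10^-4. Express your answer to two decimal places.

Since Ka1 ≫ Ka2, the first ionization dominates [H+].
Ka1 = x²/(0.182 − x) = 6.0 × 10^-2
Solving the quadratic: x = (−Ka1 + √(Ka1² + 4·Ka1·C₀))/2 = 7.87 × 10^-2 M
pH = −log(7.87 × 10^-2) = 1.10

pH = 1.10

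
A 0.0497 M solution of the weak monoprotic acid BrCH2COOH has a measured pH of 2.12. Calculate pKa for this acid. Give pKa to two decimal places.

pKa = 2.86

[H+] = 10^(-2.12) = 7.59 × 10^-3 M
At equilibrium [HA] = 0.0497 − 7.59 × 10^-3 = 4.21 × 10^-2 M
Ka = [H+][A-]/[HA] = (7.59 × 10^-3)² / 4.21 × 10^-2 = 1.37 × 10^-3
pKa = -log(1.37 × 10^-3) = 2.86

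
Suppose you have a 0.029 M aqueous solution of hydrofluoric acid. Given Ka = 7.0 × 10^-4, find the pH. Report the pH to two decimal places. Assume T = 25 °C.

HF ⇌ F- + H+
From the ICE table, Ka = x²/(0.029 − x) = 7.0 × 10^-4.
Here C₀/Ka ≈ 41.4, so the small-x approximation fails. Use the quadratic:
x = [−0.0007 + √(0.0007² + 8.12e-05)]/2 = 4.17 × 10^-3 M
pH = −log[H+] = −log(4.17 × 10^-3) = 2.38

pH = 2.38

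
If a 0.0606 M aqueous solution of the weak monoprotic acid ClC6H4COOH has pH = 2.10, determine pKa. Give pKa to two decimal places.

pKa = 2.92

[H+] = 10^(-2.10) = 7.94 × 10^-3 M
At equilibrium [HA] = 0.0606 − 7.94 × 10^-3 = 5.27 × 10^-2 M
Ka = [H+][A-]/[HA] = (7.94 × 10^-3)² / 5.27 × 10^-2 = 1.20 × 10^-3
pKa = -log(1.20 × 10^-3) = 2.92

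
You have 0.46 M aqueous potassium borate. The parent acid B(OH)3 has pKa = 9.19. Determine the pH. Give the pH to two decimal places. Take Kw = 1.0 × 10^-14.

pH = 11.43

B(OH)4- is the conjugate base of the weak acid B(OH)3.
Ka = 10^(−9.19) = 6.46 × 10^-10
Kb = Kw/Ka = 1.0×10^-14 / 6.46 × 10^-10 = 1.55 × 10^-5
From the ICE table, Kb = [OH-]²/(0.46 − [OH-]) = 1.55 × 10^-5.
Assume [OH-] ≪ 0.46: [OH-] ≈ √(1.55 × 10^-5 × 0.46) = 2.67 × 10^-3 M
Check: 0.58% ionized — well under 5%, approximation valid.
pOH = −log(2.67 × 10^-3) = 2.57; pH = 14.00 − 2.57 = 11.43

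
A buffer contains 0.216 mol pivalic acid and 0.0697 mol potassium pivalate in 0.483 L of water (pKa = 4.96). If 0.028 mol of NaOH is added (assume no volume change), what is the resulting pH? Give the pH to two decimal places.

OH- converts (CH3)3CCOOH to (CH3)3CCOO-: (CH3)3CCOOH → 0.188 mol, (CH3)3CCOO- → 0.0977 mol.
pH = pKa + log(n_(CH3)3CCOO-/n_(CH3)3CCOOH) = 4.96 + log(0.0977/0.188) = 4.96 + (-0.284)

pH = 4.68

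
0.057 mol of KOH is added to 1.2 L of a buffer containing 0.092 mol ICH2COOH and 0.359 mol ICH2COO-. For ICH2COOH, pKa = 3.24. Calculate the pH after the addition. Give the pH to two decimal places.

pH = 4.32

After neutralization: n(ICH2COOH) = 0.035 mol, n(ICH2COO-) = 0.416 mol.
Henderson–Hasselbalch with mole ratio 0.416/0.035: pH = 3.24 + (+1.075)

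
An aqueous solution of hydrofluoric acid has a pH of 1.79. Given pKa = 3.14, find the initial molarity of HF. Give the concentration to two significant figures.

[H+] = 10^(-1.79) = 1.62 × 10^-2 M = x
Ka = 10^(−3.14) = 7.24 × 10^-4
Ka = x²/(C₀ − x) ⇒ C₀ = x + x²/Ka
C₀ = 1.62 × 10^-2 + (1.62 × 10^-2)²/(7.24 × 10^-4) = 3.79 × 10^-1 M

C₀ = 3.8 × 10^-1 M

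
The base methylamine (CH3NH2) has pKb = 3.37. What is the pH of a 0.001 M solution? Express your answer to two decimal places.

pH = 10.68

CH3NH2 + H2O ⇌ CH3NH3+ + OH-
Kb = 10^(−3.37) = 4.27 × 10^-4
Kb = [OH-]²/(0.001 − [OH-]) = 4.27 × 10^-4
Here C₀/Kb ≈ 2.34, so the small-[OH-] approximation fails. Use the quadratic:
[OH-] = [−0.000427 + √(0.000427² + 1.71e-06)]/2 = 4.74 × 10^-4 M
pOH = 3.32, so pH = 14.00 − pOH = 10.68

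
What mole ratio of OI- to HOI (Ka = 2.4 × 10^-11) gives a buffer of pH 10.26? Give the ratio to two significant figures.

pKa = -log(2.4 × 10^-11) = 10.620
pH = pKa + log(r) ⇒ log(r) = 10.26 − 10.620 = -0.360
r = [OI-]/[HOI] = 10^(-0.360) = 0.437

ratio = 0.44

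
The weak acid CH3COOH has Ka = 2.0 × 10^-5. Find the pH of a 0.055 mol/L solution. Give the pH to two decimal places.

pH = 2.98

CH3COOH ⇌ CH3COO- + H+
From the ICE table, Ka = [H+]²/(0.055 − [H+]) = 2.0 × 10^-5.
Neglecting [H+] in the denominator: [H+] = √(2.0 × 10^-5 × 0.055) = 1.05 × 10^-3 M
([H+]/C₀ = 1.9% < 5%, so the approximation holds.)
pH = −log(1.05 × 10^-3) = 2.98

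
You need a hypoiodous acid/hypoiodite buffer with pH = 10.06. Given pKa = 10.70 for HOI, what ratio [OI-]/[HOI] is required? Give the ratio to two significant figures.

pH = pKa + log(r) ⇒ log(r) = 10.06 − 10.70 = -0.64
r = [OI-]/[HOI] = 10^(-0.64) = 0.229

ratio = 0.23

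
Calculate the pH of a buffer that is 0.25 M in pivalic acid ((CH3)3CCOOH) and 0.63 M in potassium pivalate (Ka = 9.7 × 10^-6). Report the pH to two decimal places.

pKa = −log(9.7 × 10^-6) = 5.013
pH = pKa + log([A⁻]/[HA]) = 5.013 + log(0.63/0.25)
pH = 5.013 + (+0.401) = 5.41

pH = 5.41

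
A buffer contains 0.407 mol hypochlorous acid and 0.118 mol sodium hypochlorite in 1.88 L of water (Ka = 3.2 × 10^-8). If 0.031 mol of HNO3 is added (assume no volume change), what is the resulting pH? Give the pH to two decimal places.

After neutralization: n(HOCl) = 0.438 mol, n(OCl-) = 0.087 mol.
pKa = −log(3.2 × 10^-8) = 7.495
pH = pKa + log(n_OCl-/n_HOCl) = 7.495 + log(0.087/0.438) = 7.495 + (-0.702)

pH = 6.79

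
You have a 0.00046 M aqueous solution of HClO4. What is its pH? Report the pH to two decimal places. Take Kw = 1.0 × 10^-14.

HClO4 is a strong acid and dissociates completely, so [H+] = 0.00046 M.
pH = -log(0.00046) = 3.34

pH = 3.34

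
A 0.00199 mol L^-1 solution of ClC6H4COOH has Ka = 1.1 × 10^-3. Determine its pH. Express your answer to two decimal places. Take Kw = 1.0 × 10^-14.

ClC6H4COOH ⇌ ClC6H4COO- + H+
Ka = [H+]²/(0.00199 − [H+]) = 1.1 × 10^-3
[H+] is not negligible relative to C₀; solve [H+]² + 0.0011·[H+] − 2.19e-06 = 0.
[H+] = (−Ka + √(Ka² + 4·Ka·C₀))/2 = 1.03 × 10^-3 M
pH = −log[H+] = −log(1.03 × 10^-3) = 2.99

pH = 2.99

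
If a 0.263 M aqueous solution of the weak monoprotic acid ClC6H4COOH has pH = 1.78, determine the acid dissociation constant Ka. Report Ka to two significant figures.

[H+] = 10^(-1.78) = 1.66 × 10^-2 M
At equilibrium [HA] = 0.263 − 1.66 × 10^-2 = 2.46 × 10^-1 M
Ka = [H+][A-]/[HA] = (1.66 × 10^-2)² / 2.46 × 10^-1 = 1.1 × 10^-3

Ka = 1.1 × 10^-3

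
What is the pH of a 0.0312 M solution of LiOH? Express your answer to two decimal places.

LiOH is a strong base; [OH-] = 0.0312 M.
pOH = -log(0.0312) = 1.51
pH = 14.00 - 1.51 = 12.49

pH = 12.49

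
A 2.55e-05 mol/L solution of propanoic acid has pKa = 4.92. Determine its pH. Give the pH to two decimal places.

pH = 4.90

CH3CH2COOH ⇌ CH3CH2COO- + H+
Ka = 10^(−4.92) = 1.20 × 10^-5
Ka = [H+]²/(2.55e-05 − [H+]) = 1.20 × 10^-5
The 5% rule fails; solving [H+]² + Ka·[H+] − Ka·C₀ = 0 exactly:
[H+] = [−1.2e-05 + √(1.2e-05² + 1.22e-09)]/2 = 1.25 × 10^-5 M
pH = −log[H+] = −log(1.25 × 10^-5) = 4.90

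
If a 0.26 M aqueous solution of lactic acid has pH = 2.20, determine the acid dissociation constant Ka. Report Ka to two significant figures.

Ka = 1.6 × 10^-4

[H+] = 10^(-2.20) = 6.31 × 10^-3 M
At equilibrium [HA] = 0.26 − 6.31 × 10^-3 = 2.54 × 10^-1 M
Ka = [H+][A-]/[HA] = (6.31 × 10^-3)² / 2.54 × 10^-1 = 1.6 × 10^-4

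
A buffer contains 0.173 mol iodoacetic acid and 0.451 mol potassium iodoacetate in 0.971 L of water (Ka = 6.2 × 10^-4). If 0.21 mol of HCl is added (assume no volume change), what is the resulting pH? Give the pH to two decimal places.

Added H+ converts ICH2COO- to ICH2COOH: ICH2COOH → 0.383 mol, ICH2COO- → 0.241 mol.
pKa = −log(6.2 × 10^-4) = 3.208
pH = pKa + log(n_ICH2COO-/n_ICH2COOH) = 3.208 + log(0.241/0.383) = 3.208 + (-0.201)

pH = 3.01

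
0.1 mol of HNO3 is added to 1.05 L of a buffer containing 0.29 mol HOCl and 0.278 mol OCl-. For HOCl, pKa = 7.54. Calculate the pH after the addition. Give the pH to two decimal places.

pH = 7.20

After neutralization: n(HOCl) = 0.39 mol, n(OCl-) = 0.178 mol.
pH = pKa + log([A⁻]/[HA]) = 7.54 + log(0.178/0.39) = 7.54 -0.341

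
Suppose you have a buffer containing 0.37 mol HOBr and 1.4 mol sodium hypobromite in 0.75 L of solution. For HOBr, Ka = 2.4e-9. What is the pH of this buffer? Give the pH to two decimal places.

pH = 9.20

pKa = −log(2.4 × 10^-9) = 8.620
Henderson–Hasselbalch: pH = pKa + log([OBr-]/[HOBr]) = 8.620 + log(1.4/0.37)
pH = 8.620 + (+0.578) = 9.20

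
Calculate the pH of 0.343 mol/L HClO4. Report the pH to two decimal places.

HClO4 is a strong acid and dissociates completely, so [H+] = 0.343 M.
pH = -log(0.343) = 0.46

pH = 0.46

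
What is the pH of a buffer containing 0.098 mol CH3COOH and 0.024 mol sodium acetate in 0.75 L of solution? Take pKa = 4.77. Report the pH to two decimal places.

pH = pKa + log([A⁻]/[HA]) = 4.77 + log(0.024/0.098)
pH = 4.77 + (-0.611) = 4.16

pH = 4.16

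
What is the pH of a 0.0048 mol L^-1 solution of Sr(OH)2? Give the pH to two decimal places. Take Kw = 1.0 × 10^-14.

pH = 11.98

Sr(OH)2 is a strong base (each formula unit releases 2 OH-); [OH-] = 0.0096 M.
pOH = -log(0.0096) = 2.02
pH = 14.00 - 2.02 = 11.98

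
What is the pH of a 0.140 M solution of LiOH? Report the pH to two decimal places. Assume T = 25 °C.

LiOH is a strong base; [OH-] = 0.14 M.
pOH = -log(0.14) = 0.85
pH = 14.00 - 0.85 = 13.15

pH = 13.15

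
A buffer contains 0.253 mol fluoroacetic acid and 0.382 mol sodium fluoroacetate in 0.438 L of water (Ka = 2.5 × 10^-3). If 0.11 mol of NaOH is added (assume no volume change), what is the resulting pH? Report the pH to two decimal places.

pH = 3.14

OH- converts FCH2COOH to FCH2COO-: FCH2COOH → 0.143 mol, FCH2COO- → 0.492 mol.
pKa = −log(2.5 × 10^-3) = 2.602
Henderson–Hasselbalch with mole ratio 0.492/0.143: pH = 2.602 + (+0.537)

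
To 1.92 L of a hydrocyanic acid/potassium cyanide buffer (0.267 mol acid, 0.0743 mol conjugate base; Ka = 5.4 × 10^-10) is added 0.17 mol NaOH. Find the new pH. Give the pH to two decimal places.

pH = 9.67

After neutralization: n(HCN) = 0.097 mol, n(CN-) = 0.244 mol.
pKa = −log(5.4 × 10^-10) = 9.268
pH = pKa + log([A⁻]/[HA]) = 9.268 + log(0.244/0.097) = 9.268 +0.401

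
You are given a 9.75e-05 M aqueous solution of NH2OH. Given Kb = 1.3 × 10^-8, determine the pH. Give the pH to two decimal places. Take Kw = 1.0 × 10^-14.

pH = 8.05

NH2OH + H2O ⇌ NH3OH+ + OH-
Let x = [OH-] at equilibrium. Kb = x²/(9.75e-05 − x).
Since Kb ≪ C₀, x ≈ √(Kb·C₀) = 1.13 × 10^-6 M.
(x/C₀ = 1.2% < 5%, so the approximation holds.)
pOH = −log(1.13 × 10^-6) = 5.95; pH = 14.00 − 5.95 = 8.05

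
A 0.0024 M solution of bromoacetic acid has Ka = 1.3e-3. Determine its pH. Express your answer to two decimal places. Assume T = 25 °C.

pH = 2.91

BrCH2COOH ⇌ BrCH2COO- + H+
From the ICE table, Ka = [H+]²/(0.0024 − [H+]) = 1.3 × 10^-3.
Here C₀/Ka ≈ 1.85, so the small-[H+] approximation fails. Use the quadratic:
[H+] = [−0.0013 + √(0.0013² + 1.25e-05)]/2 = 1.23 × 10^-3 M
pH = −log(1.23 × 10^-3) = 2.91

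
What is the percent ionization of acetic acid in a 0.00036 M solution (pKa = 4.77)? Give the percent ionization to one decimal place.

CH3COOH ⇌ CH3COO- + H+; let x = [H+] at equilibrium.
Ka = 10^(−4.77) = 1.70 × 10^-5
Ka = x²/(C₀ − x); solving the quadratic gives x = 7.02 × 10^-5 M.
Fraction ionized = 7.02 × 10^-5 / 0.00036 = 0.1950 → 19.5%

19.5%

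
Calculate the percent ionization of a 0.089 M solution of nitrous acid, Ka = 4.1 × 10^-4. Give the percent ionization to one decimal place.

HNO2 ⇌ NO2- + H+; let x = [H+] at equilibrium.
Solve x² + 0.00041x − 3.65e-05 = 0 → x = 5.84 × 10^-3 M
Fraction ionized = 5.84 × 10^-3 / 0.089 = 0.0656 → 6.6%

6.6%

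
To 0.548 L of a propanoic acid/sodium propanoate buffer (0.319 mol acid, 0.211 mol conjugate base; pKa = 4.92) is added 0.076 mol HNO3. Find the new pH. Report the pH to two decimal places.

After neutralization: n(CH3CH2COOH) = 0.395 mol, n(CH3CH2COO-) = 0.135 mol.
pH = pKa + log(n_CH3CH2COO-/n_CH3CH2COOH) = 4.92 + log(0.135/0.395) = 4.92 + (-0.466)

pH = 4.45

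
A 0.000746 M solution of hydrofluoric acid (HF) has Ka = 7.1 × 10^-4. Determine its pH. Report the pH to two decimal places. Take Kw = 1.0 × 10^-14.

pH = 3.34

HF ⇌ F- + H+
Ka = x²/(0.000746 − x) = 7.1 × 10^-4
Here C₀/Ka ≈ 1.05, so the small-x approximation fails. Use the quadratic:
x = [−0.00071 + √(0.00071² + 2.12e-06)]/2 = 4.55 × 10^-4 M
pH = −log[H+] = −log(4.55 × 10^-4) = 3.34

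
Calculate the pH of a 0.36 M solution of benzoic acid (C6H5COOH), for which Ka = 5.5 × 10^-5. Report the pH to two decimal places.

pH = 2.35

C6H5COOH ⇌ C6H5COO- + H+
From the ICE table, Ka = [H+]²/(0.36 − [H+]) = 5.5 × 10^-5.
Assume [H+] ≪ 0.36: [H+] ≈ √(5.5 × 10^-5 × 0.36) = 4.45 × 10^-3 M
Check: 1.2% ionized — well under 5%, approximation valid.
pH = −log(4.45 × 10^-3) = 2.35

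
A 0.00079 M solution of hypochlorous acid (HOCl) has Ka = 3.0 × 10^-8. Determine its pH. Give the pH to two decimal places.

HOCl ⇌ OCl- + H+
Ka = [H+]²/(0.00079 − [H+]) = 3.0 × 10^-8
Assume [H+] ≪ 0.00079: [H+] ≈ √(3.0 × 10^-8 × 0.00079) = 4.87 × 10^-6 M
pH = −log(4.87 × 10^-6) = 5.31

pH = 5.31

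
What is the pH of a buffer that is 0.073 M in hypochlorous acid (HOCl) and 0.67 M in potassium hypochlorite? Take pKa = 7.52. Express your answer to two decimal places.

pH = 8.48

Henderson–Hasselbalch: pH = pKa + log([OCl-]/[HOCl]) = 7.52 + log(0.67/0.073)
pH = 7.52 + (+0.963) = 8.48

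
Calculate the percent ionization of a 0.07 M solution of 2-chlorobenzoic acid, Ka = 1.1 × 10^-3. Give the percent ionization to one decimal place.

11.8%

ClC6H4COOH ⇌ ClC6H4COO- + H+; let x = [H+] at equilibrium.
Solve x² + 0.0011x − 7.7e-05 = 0 → x = 8.24 × 10^-3 M
Fraction ionized = 8.24 × 10^-3 / 0.07 = 0.1177 → 11.8%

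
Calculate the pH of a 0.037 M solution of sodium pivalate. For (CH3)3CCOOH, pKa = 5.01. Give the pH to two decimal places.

pH = 8.79

(CH3)3CCOO- is the conjugate base of the weak acid (CH3)3CCOOH.
Ka = 10^(−5.01) = 9.77 × 10^-6
Kb = Kw/Ka = 1.0×10^-14 / 9.77 × 10^-6 = 1.02 × 10^-9
From the ICE table, Kb = [OH-]²/(0.037 − [OH-]) = 1.02 × 10^-9.
Assume [OH-] ≪ 0.037: [OH-] ≈ √(1.02 × 10^-9 × 0.037) = 6.14 × 10^-6 M
pOH = −log(6.14 × 10^-6) = 5.21; pH = 14.00 − 5.21 = 8.79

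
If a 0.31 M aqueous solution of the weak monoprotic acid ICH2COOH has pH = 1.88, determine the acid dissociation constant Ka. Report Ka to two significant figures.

Ka = 5.9 × 10^-4

[H+] = 10^(-1.88) = 1.32 × 10^-2 M
At equilibrium [HA] = 0.31 − 1.32 × 10^-2 = 2.97 × 10^-1 M
Ka = [H+][A-]/[HA] = (1.32 × 10^-2)² / 2.97 × 10^-1 = 5.9 × 10^-4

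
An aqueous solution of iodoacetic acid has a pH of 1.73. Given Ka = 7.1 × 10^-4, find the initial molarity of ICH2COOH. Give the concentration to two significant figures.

C₀ = 5.1 × 10^-1 M

[H+] = 10^(-1.73) = 1.86 × 10^-2 M = x
Ka = x²/(C₀ − x) ⇒ C₀ = x + x²/Ka
C₀ = 1.86 × 10^-2 + (1.86 × 10^-2)²/(7.1 × 10^-4) = 5.06 × 10^-1 M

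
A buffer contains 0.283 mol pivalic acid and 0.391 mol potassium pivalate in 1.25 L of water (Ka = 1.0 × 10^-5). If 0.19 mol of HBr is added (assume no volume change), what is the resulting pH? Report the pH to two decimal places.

Added H+ converts (CH3)3CCOO- to (CH3)3CCOOH: (CH3)3CCOOH → 0.473 mol, (CH3)3CCOO- → 0.201 mol.
pKa = −log(1.0 × 10^-5) = 5.000
Henderson–Hasselbalch with mole ratio 0.201/0.473: pH = 5.000 + (-0.372)

pH = 4.63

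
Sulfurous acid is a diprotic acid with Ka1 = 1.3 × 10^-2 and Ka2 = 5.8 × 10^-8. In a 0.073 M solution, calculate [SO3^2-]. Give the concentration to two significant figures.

5.8 × 10^-8 M

First ionization gives [H+] ≈ [HSO3-] = 2.50 × 10^-2 M.
Second step: Ka2 = [H+][SO3^2-]/[HSO3-] ≈ [SO3^2-] (since [H+] ≈ [HSO3-]).
So [SO3^2-] ≈ Ka2.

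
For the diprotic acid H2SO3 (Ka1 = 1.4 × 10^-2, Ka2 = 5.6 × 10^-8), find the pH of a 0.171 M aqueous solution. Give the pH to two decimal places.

pH = 1.37

Since Ka1 ≫ Ka2, the first ionization dominates [H+].
Ka1 = x²/(0.171 − x) = 1.4 × 10^-2
Solving the quadratic: x = (−Ka1 + √(Ka1² + 4·Ka1·C₀))/2 = 4.24 × 10^-2 M
pH = −log(4.24 × 10^-2) = 1.37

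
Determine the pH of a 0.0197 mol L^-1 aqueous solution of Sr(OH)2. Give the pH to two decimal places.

Sr(OH)2 is a strong base (each formula unit releases 2 OH-); [OH-] = 0.0394 M.
pOH = -log(0.0394) = 1.40
pH = 14.00 - 1.40 = 12.60

pH = 12.60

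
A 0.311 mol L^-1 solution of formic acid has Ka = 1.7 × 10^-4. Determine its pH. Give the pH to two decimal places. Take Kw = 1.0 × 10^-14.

pH = 2.14

HCOOH ⇌ HCOO- + H+
Ka = x²/(0.311 − x) = 1.7 × 10^-4
Since Ka ≪ C₀, x ≈ √(Ka·C₀) = 7.27 × 10^-3 M.
pH = −log[H+] = −log(7.27 × 10^-3) = 2.14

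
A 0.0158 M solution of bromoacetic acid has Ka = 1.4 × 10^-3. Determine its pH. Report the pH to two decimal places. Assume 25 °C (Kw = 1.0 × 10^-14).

BrCH2COOH ⇌ BrCH2COO- + H+
From the ICE table, Ka = [H+]²/(0.0158 − [H+]) = 1.4 × 10^-3.
Here C₀/Ka ≈ 11.3, so the small-[H+] approximation fails. Use the quadratic:
[H+] = (−Ka + √(Ka² + 4·Ka·C₀))/2 = 4.05 × 10^-3 M
pH = −log(4.05 × 10^-3) = 2.39

pH = 2.39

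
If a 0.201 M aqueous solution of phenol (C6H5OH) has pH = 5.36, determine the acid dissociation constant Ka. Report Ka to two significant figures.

Ka = 9.5 × 10^-11

[H+] = 10^(-5.36) = 4.37 × 10^-6 M
At equilibrium [HA] = 0.201 − 4.37 × 10^-6 = 2.01 × 10^-1 M
Ka = [H+][A-]/[HA] = (4.37 × 10^-6)² / 2.01 × 10^-1 = 9.5 × 10^-11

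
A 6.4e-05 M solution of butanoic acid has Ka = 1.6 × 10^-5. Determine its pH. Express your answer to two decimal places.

CH3(CH2)2COOH ⇌ CH3(CH2)2COO- + H+
Let x = [H+] at equilibrium. Ka = x²/(6.4e-05 − x).
The 5% rule fails; solving x² + Ka·x − Ka·C₀ = 0 exactly:
x = [−1.6e-05 + √(1.6e-05² + 4.1e-09)]/2 = 2.50 × 10^-5 M
pH = −log[H+] = −log(2.50 × 10^-5) = 4.60

pH = 4.60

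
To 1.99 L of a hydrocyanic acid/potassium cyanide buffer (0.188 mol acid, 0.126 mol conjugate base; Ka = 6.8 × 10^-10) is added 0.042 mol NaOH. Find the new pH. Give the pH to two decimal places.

pH = 9.23

After neutralization: n(HCN) = 0.146 mol, n(CN-) = 0.168 mol.
pKa = −log(6.8 × 10^-10) = 9.167
pH = pKa + log(n_CN-/n_HCN) = 9.167 + log(0.168/0.146) = 9.167 + (+0.061)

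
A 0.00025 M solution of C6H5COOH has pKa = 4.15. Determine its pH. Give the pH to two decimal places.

pH = 3.99

C6H5COOH ⇌ C6H5COO- + H+
Ka = 10^(−4.15) = 7.08 × 10^-5
Ka = [H+]²/(0.00025 − [H+]) = 7.08 × 10^-5
[H+] is not negligible relative to C₀; solve [H+]² + 7.08e-05·[H+] − 1.77e-08 = 0.
[H+] = [−7.08e-05 + √(7.08e-05² + 7.08e-08)]/2 = 1.02 × 10^-4 M
pH = −log(1.02 × 10^-4) = 3.99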